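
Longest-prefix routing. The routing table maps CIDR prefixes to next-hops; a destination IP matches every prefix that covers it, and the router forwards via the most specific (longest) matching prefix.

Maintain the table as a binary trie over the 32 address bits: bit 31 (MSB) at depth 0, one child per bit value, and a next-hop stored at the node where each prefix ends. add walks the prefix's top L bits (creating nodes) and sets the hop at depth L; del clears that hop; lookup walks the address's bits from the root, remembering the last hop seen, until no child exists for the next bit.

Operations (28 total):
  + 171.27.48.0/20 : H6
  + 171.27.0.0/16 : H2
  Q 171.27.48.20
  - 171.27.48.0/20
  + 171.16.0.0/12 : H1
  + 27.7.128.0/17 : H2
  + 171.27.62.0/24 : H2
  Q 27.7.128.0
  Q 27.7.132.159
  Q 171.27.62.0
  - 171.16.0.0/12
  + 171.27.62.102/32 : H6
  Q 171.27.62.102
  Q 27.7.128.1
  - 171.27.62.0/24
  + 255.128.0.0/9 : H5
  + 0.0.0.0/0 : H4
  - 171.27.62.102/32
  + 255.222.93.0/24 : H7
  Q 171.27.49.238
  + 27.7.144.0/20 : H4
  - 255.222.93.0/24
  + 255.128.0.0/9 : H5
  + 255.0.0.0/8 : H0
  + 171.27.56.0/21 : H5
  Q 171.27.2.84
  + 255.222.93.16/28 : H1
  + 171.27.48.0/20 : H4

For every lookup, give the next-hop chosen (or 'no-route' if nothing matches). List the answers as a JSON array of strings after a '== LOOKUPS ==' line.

Apply in order:
  + 171.27.48.0/20 (H6) depth=20
  + 171.27.0.0/16 (H2) depth=16
  ? 171.27.48.20  path d0:-→d1:-→d2:-→d3:-→d4:-→d5:-→d6:-→d7:-→d8:-→d9:-→d10:-→d11:-→d12:-→d13:-→d14:-→d15:-→d16:H2→d17:-→d18:-→d19:-→d20:H6  best=H6
  - 171.27.48.0/20 clear@20
  + 171.16.0.0/12 (H1) depth=12
  + 27.7.128.0/17 (H2) depth=17
  + 171.27.62.0/24 (H2) depth=24
  ? 27.7.128.0  path d0:-→d1:-→d2:-→d3:-→d4:-→d5:-→d6:-→d7:-→d8:-→d9:-→d10:-→d11:-→d12:-→d13:-→d14:-→d15:-→d16:-→d17:H2  best=H2
  ? 27.7.132.159  path d0:-→d1:-→d2:-→d3:-→d4:-→d5:-→d6:-→d7:-→d8:-→d9:-→d10:-→d11:-→d12:-→d13:-→d14:-→d15:-→d16:-→d17:H2  best=H2
  ? 171.27.62.0  path d0:-→d1:-→d2:-→d3:-→d4:-→d5:-→d6:-→d7:-→d8:-→d9:-→d10:-→d11:-→d12:H1→d13:-→d14:-→d15:-→d16:H2→d17:-→d18:-→d19:-→d20:-→d21:-→d22:-→d23:-→d24:H2  best=H2
  - 171.16.0.0/12 clear@12
  + 171.27.62.102/32 (H6) depth=32
  ? 171.27.62.102  path d0:-→d1:-→d2:-→d3:-→d4:-→d5:-→d6:-→d7:-→d8:-→d9:-→d10:-→d11:-→d12:-→d13:-→d14:-→d15:-→d16:H2→d17:-→d18:-→d19:-→d20:-→d21:-→d22:-→d23:-→d24:H2→d25:-→d26:-→d27:-→d28:-→d29:-→d30:-→d31:-→d32:H6  best=H6
  ? 27.7.128.1  path d0:-→d1:-→d2:-→d3:-→d4:-→d5:-→d6:-→d7:-→d8:-→d9:-→d10:-→d11:-→d12:-→d13:-→d14:-→d15:-→d16:-→d17:H2  best=H2
  - 171.27.62.0/24 clear@24
  + 255.128.0.0/9 (H5) depth=9
  + 0.0.0.0/0 (H4) depth=0
  - 171.27.62.102/32 clear@32
  + 255.222.93.0/24 (H7) depth=24
  ? 171.27.49.238  path d0:H4→d1:-→d2:-→d3:-→d4:-→d5:-→d6:-→d7:-→d8:-→d9:-→d10:-→d11:-→d12:-→d13:-→d14:-→d15:-→d16:H2→d17:-→d18:-→d19:-→d20:-  best=H2
  + 27.7.144.0/20 (H4) depth=20
  - 255.222.93.0/24 clear@24
  + 255.128.0.0/9 (H5) depth=9
  + 255.0.0.0/8 (H0) depth=8
  + 171.27.56.0/21 (H5) depth=21
  ? 171.27.2.84  path d0:H4→d1:-→d2:-→d3:-→d4:-→d5:-→d6:-→d7:-→d8:-→d9:-→d10:-→d11:-→d12:-→d13:-→d14:-→d15:-→d16:H2→d17:-→d18:-  best=H2
  + 255.222.93.16/28 (H1) depth=28
  + 171.27.48.0/20 (H4) depth=20

== LOOKUPS ==
["H6","H2","H2","H2","H6","H2","H2","H2"]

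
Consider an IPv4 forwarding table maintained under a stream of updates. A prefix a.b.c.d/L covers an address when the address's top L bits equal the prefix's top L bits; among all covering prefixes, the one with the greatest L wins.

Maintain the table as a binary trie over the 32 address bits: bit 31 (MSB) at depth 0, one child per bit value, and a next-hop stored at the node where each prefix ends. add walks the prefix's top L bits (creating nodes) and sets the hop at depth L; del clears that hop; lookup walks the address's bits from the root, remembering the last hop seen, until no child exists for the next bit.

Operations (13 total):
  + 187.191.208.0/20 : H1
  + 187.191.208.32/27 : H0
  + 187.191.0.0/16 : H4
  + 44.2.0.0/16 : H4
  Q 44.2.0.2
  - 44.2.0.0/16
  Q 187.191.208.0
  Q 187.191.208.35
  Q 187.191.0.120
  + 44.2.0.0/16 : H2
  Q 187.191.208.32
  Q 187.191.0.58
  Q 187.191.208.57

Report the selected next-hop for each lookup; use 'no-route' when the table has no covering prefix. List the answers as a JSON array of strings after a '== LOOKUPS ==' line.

Apply in order:
  + 187.191.208.0/20 (H1) depth=20
  + 187.191.208.32/27 (H0) depth=27
  + 187.191.0.0/16 (H4) depth=16
  + 44.2.0.0/16 (H4) depth=16
  Q 44.2.0.2: descend 0010110000000010 ; hops seen [H4] ; pick H4
  - 44.2.0.0/16 clear@16
  Q 187.191.208.0: descend 10111011101111111101000000 ; hops seen [H4,H1] ; pick H1
  Q 187.191.208.35: descend 101110111011111111010000001 ; hops seen [H4,H1,H0] ; pick H0
  Q 187.191.0.120: descend 1011101110111111 ; hops seen [H4] ; pick H4
  + 44.2.0.0/16 (H2) depth=16
  Q 187.191.208.32: descend 101110111011111111010000001 ; hops seen [H4,H1,H0] ; pick H0
  Q 187.191.0.58: descend 1011101110111111 ; hops seen [H4] ; pick H4
  Q 187.191.208.57: descend 101110111011111111010000001 ; hops seen [H4,H1,H0] ; pick H0

== LOOKUPS ==
["H4","H1","H0","H4","H0","H4","H0"]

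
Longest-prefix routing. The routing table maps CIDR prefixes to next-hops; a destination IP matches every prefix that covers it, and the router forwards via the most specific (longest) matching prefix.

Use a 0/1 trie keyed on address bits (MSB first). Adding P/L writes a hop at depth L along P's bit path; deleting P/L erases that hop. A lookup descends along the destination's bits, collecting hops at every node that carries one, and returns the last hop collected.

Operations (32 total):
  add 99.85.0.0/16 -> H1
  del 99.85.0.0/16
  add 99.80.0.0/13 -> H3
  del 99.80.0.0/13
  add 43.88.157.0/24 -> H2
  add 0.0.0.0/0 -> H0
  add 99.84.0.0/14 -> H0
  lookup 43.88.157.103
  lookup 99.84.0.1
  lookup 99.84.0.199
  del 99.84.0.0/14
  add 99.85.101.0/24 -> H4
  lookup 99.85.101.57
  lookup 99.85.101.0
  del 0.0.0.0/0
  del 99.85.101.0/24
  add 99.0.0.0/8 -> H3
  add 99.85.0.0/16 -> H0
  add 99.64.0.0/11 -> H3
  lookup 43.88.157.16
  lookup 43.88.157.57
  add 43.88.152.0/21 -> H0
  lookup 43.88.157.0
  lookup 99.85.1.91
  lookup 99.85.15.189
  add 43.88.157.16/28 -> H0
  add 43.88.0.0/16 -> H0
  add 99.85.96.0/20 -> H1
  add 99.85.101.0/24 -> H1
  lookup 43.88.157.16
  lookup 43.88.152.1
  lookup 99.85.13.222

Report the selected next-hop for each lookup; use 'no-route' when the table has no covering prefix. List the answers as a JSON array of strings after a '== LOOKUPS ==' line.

Apply in order:
  + 99.85.0.0/16 (H1) depth=16
  del 99.85.0.0/16 (clear depth 16)
  + 99.80.0.0/13 (H3) depth=13
  del 99.80.0.0/13 (clear depth 13)
  + 43.88.157.0/24 (H2) depth=24
  + 0.0.0.0/0 (H0) depth=0
  + 99.84.0.0/14 (H0) depth=14
  Q 43.88.157.103: descend 001010110101100010011101 ; hops seen [H0,H2] ; pick H2
  Q 99.84.0.1: descend 011000110101010 ; hops seen [H0,H0] ; pick H0
  Q 99.84.0.199: descend 011000110101010 ; hops seen [H0,H0] ; pick H0
  del 99.84.0.0/14 (clear depth 14)
  + 99.85.101.0/24 (H4) depth=24
  Q 99.85.101.57: descend 011000110101010101100101 ; hops seen [H0,H4] ; pick H4
  Q 99.85.101.0: descend 011000110101010101100101 ; hops seen [H0,H4] ; pick H4
  del 0.0.0.0/0 (clear depth 0)
  del 99.85.101.0/24 (clear depth 24)
  + 99.0.0.0/8 (H3) depth=8
  + 99.85.0.0/16 (H0) depth=16
  + 99.64.0.0/11 (H3) depth=11
  Q 43.88.157.16: descend 001010110101100010011101 ; hops seen [H2] ; pick H2
  Q 43.88.157.57: descend 001010110101100010011101 ; hops seen [H2] ; pick H2
  + 43.88.152.0/21 (H0) depth=21
  Q 43.88.157.0: descend 001010110101100010011101 ; hops seen [H0,H2] ; pick H2
  Q 99.85.1.91: descend 01100011010101010 ; hops seen [H3,H3,H0] ; pick H0
  Q 99.85.15.189: descend 01100011010101010 ; hops seen [H3,H3,H0] ; pick H0
  + 43.88.157.16/28 (H0) depth=28
  + 43.88.0.0/16 (H0) depth=16
  + 99.85.96.0/20 (H1) depth=20
  + 99.85.101.0/24 (H1) depth=24
  Q 43.88.157.16: descend 0010101101011000100111010001 ; hops seen [H0,H0,H2,H0] ; pick H0
  Q 43.88.152.1: descend 001010110101100010011 ; hops seen [H0,H0] ; pick H0
  Q 99.85.13.222: descend 01100011010101010 ; hops seen [H3,H3,H0] ; pick H0

== LOOKUPS ==
["H2","H0","H0","H4","H4","H2","H2","H2","H0","H0","H0","H0","H0"]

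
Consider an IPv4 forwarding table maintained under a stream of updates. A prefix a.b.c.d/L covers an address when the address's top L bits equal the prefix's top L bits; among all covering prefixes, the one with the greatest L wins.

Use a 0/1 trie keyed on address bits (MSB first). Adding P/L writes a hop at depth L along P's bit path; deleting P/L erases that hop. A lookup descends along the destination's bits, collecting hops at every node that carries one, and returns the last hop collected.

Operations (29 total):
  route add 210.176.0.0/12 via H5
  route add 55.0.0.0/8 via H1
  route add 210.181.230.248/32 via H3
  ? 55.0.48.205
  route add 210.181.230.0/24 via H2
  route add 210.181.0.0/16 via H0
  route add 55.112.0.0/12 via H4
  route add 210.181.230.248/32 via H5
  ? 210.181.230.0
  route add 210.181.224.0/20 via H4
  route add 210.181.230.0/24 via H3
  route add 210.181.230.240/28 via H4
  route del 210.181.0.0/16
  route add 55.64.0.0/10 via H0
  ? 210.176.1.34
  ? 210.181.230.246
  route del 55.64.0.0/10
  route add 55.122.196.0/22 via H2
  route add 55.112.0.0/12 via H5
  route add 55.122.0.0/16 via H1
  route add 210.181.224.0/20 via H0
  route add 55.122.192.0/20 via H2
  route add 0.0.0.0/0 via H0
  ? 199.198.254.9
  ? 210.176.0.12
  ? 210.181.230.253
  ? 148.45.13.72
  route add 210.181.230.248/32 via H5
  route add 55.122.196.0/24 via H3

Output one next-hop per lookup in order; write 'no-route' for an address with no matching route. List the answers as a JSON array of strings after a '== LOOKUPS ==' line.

Process each operation:
  add 210.176.0.0/12 -> H5 at depth 12
  add 55.0.0.0/8 -> H1 at depth 8
  add 210.181.230.248/32 -> H3 at depth 32
  lookup 55.0.48.205: bits 00110111 walk d0:-→d1:-→d2:-→d3:-→d4:-→d5:-→d6:-→d7:-→d8:H1 -> H1
  add 210.181.230.0/24 -> H2 at depth 24
  add 210.181.0.0/16 -> H0 at depth 16
  add 55.112.0.0/12 -> H4 at depth 12
  add 210.181.230.248/32 -> H5 at depth 32
  lookup 210.181.230.0: bits 110100101011010111100110 walk d0:-→d1:-→d2:-→d3:-→d4:-→d5:-→d6:-→d7:-→d8:-→d9:-→d10:-→d11:-→d12:H5→d13:-→d14:-→d15:-→d16:H0→d17:-→d18:-→d19:-→d20:-→d21:-→d22:-→d23:-→d24:H2 -> H2
  add 210.181.224.0/20 -> H4 at depth 20
  add 210.181.230.0/24 -> H3 at depth 24
  add 210.181.230.240/28 -> H4 at depth 28
  - 210.181.0.0/16 clear@16
  add 55.64.0.0/10 -> H0 at depth 10
  lookup 210.176.1.34: bits 1101001010110 walk d0:-→d1:-→d2:-→d3:-→d4:-→d5:-→d6:-→d7:-→d8:-→d9:-→d10:-→d11:-→d12:H5→d13:- -> H5
  lookup 210.181.230.246: bits 1101001010110101111001101111 walk d0:-→d1:-→d2:-→d3:-→d4:-→d5:-→d6:-→d7:-→d8:-→d9:-→d10:-→d11:-→d12:H5→d13:-→d14:-→d15:-→d16:-→d17:-→d18:-→d19:-→d20:H4→d21:-→d22:-→d23:-→d24:H3→d25:-→d26:-→d27:-→d28:H4 -> H4
  - 55.64.0.0/10 clear@10
  add 55.122.196.0/22 -> H2 at depth 22
  add 55.112.0.0/12 -> H5 at depth 12
  add 55.122.0.0/16 -> H1 at depth 16
  add 210.181.224.0/20 -> H0 at depth 20
  add 55.122.192.0/20 -> H2 at depth 20
  add 0.0.0.0/0 -> H0 at depth 0
  lookup 199.198.254.9: bits 110 walk d0:H0→d1:-→d2:-→d3:- -> H0
  lookup 210.176.0.12: bits 1101001010110 walk d0:H0→d1:-→d2:-→d3:-→d4:-→d5:-→d6:-→d7:-→d8:-→d9:-→d10:-→d11:-→d12:H5→d13:- -> H5
  lookup 210.181.230.253: bits 11010010101101011110011011111 walk d0:H0→d1:-→d2:-→d3:-→d4:-→d5:-→d6:-→d7:-→d8:-→d9:-→d10:-→d11:-→d12:H5→d13:-→d14:-→d15:-→d16:-→d17:-→d18:-→d19:-→d20:H0→d21:-→d22:-→d23:-→d24:H3→d25:-→d26:-→d27:-→d28:H4→d29:- -> H4
  lookup 148.45.13.72: bits 1 walk d0:H0→d1:- -> H0
  add 210.181.230.248/32 -> H5 at depth 32
  add 55.122.196.0/24 -> H3 at depth 24

== LOOKUPS ==
["H1","H2","H5","H4","H0","H5","H4","H0"]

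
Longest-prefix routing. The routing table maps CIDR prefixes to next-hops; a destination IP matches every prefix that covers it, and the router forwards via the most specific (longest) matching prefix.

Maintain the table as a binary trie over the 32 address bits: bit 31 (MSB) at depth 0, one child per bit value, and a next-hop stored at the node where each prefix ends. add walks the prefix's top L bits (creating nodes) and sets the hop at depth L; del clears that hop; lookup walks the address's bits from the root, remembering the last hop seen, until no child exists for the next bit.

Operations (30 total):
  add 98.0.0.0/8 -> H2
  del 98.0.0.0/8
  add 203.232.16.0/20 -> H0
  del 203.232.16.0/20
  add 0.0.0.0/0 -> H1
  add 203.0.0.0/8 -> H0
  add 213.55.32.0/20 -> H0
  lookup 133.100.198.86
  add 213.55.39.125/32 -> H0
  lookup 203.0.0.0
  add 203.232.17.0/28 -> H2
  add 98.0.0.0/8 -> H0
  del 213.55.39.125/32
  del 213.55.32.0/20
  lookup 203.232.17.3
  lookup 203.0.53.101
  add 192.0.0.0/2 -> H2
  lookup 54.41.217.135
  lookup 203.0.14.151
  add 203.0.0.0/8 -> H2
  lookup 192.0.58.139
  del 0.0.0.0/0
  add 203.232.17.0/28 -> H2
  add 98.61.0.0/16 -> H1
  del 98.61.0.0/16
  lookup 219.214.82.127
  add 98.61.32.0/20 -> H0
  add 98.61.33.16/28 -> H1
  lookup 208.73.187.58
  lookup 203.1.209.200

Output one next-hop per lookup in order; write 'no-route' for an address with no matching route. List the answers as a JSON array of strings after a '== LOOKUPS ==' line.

Trace:
  + 98.0.0.0/8 (H2) depth=8
  del 98.0.0.0/8 (clear depth 8)
  + 203.232.16.0/20 (H0) depth=20
  del 203.232.16.0/20 (clear depth 20)
  + 0.0.0.0/0 (H1) depth=0
  + 203.0.0.0/8 (H0) depth=8
  + 213.55.32.0/20 (H0) depth=20
  lookup 133.100.198.86: bits 1 walk d0:H1→d1:- -> H1
  + 213.55.39.125/32 (H0) depth=32
  lookup 203.0.0.0: bits 11001011 walk d0:H1→d1:-→d2:-→d3:-→d4:-→d5:-→d6:-→d7:-→d8:H0 -> H0
  + 203.232.17.0/28 (H2) depth=28
  + 98.0.0.0/8 (H0) depth=8
  del 213.55.39.125/32 (clear depth 32)
  del 213.55.32.0/20 (clear depth 20)
  lookup 203.232.17.3: bits 1100101111101000000100010000 walk d0:H1→d1:-→d2:-→d3:-→d4:-→d5:-→d6:-→d7:-→d8:H0→d9:-→d10:-→d11:-→d12:-→d13:-→d14:-→d15:-→d16:-→d17:-→d18:-→d19:-→d20:-→d21:-→d22:-→d23:-→d24:-→d25:-→d26:-→d27:-→d28:H2 -> H2
  lookup 203.0.53.101: bits 11001011 walk d0:H1→d1:-→d2:-→d3:-→d4:-→d5:-→d6:-→d7:-→d8:H0 -> H0
  + 192.0.0.0/2 (H2) depth=2
  lookup 54.41.217.135: bits 0 walk d0:H1→d1:- -> H1
  lookup 203.0.14.151: bits 11001011 walk d0:H1→d1:-→d2:H2→d3:-→d4:-→d5:-→d6:-→d7:-→d8:H0 -> H0
  + 203.0.0.0/8 (H2) depth=8
  lookup 192.0.58.139: bits 1100 walk d0:H1→d1:-→d2:H2→d3:-→d4:- -> H2
  del 0.0.0.0/0 (clear depth 0)
  + 203.232.17.0/28 (H2) depth=28
  + 98.61.0.0/16 (H1) depth=16
  del 98.61.0.0/16 (clear depth 16)
  lookup 219.214.82.127: bits 1101 walk d0:-→d1:-→d2:H2→d3:-→d4:- -> H2
  + 98.61.32.0/20 (H0) depth=20
  + 98.61.33.16/28 (H1) depth=28
  lookup 208.73.187.58: bits 11010 walk d0:-→d1:-→d2:H2→d3:-→d4:-→d5:- -> H2
  lookup 203.1.209.200: bits 11001011 walk d0:-→d1:-→d2:H2→d3:-→d4:-→d5:-→d6:-→d7:-→d8:H2 -> H2

== LOOKUPS ==
["H1","H0","H2","H0","H1","H0","H2","H2","H2","H2"]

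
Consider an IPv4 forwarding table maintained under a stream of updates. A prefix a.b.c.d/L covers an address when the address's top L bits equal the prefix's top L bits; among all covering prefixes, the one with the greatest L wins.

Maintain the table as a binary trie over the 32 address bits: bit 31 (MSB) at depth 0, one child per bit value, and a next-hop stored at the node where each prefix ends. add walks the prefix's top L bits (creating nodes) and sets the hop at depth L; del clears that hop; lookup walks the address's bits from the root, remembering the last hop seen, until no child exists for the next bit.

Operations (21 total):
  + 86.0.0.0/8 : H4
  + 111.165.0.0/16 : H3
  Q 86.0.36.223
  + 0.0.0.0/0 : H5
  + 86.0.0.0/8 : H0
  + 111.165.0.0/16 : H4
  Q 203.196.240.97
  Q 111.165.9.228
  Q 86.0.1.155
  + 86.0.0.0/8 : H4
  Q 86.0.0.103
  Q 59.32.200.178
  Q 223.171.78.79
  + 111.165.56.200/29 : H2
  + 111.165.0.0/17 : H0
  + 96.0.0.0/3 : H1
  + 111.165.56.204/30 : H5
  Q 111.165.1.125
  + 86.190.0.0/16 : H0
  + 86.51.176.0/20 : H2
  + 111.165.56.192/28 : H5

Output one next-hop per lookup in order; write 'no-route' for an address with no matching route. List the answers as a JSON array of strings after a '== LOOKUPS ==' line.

Trace:
  + 86.0.0.0/8 (H4) depth=8
  + 111.165.0.0/16 (H3) depth=16
  Q 86.0.36.223: descend 01010110 ; hops seen [H4] ; pick H4
  + 0.0.0.0/0 (H5) depth=0
  + 86.0.0.0/8 (H0) depth=8
  + 111.165.0.0/16 (H4) depth=16
  Q 203.196.240.97: descend ε ; hops seen [H5] ; pick H5
  Q 111.165.9.228: descend 0110111110100101 ; hops seen [H5,H4] ; pick H4
  Q 86.0.1.155: descend 01010110 ; hops seen [H5,H0] ; pick H0
  + 86.0.0.0/8 (H4) depth=8
  Q 86.0.0.103: descend 01010110 ; hops seen [H5,H4] ; pick H4
  Q 59.32.200.178: descend 0 ; hops seen [H5] ; pick H5
  Q 223.171.78.79: descend ε ; hops seen [H5] ; pick H5
  + 111.165.56.200/29 (H2) depth=29
  + 111.165.0.0/17 (H0) depth=17
  + 96.0.0.0/3 (H1) depth=3
  + 111.165.56.204/30 (H5) depth=30
  Q 111.165.1.125: descend 011011111010010100 ; hops seen [H5,H1,H4,H0] ; pick H0
  + 86.190.0.0/16 (H0) depth=16
  + 86.51.176.0/20 (H2) depth=20
  + 111.165.56.192/28 (H5) depth=28

== LOOKUPS ==
["H4","H5","H4","H0","H4","H5","H5","H0"]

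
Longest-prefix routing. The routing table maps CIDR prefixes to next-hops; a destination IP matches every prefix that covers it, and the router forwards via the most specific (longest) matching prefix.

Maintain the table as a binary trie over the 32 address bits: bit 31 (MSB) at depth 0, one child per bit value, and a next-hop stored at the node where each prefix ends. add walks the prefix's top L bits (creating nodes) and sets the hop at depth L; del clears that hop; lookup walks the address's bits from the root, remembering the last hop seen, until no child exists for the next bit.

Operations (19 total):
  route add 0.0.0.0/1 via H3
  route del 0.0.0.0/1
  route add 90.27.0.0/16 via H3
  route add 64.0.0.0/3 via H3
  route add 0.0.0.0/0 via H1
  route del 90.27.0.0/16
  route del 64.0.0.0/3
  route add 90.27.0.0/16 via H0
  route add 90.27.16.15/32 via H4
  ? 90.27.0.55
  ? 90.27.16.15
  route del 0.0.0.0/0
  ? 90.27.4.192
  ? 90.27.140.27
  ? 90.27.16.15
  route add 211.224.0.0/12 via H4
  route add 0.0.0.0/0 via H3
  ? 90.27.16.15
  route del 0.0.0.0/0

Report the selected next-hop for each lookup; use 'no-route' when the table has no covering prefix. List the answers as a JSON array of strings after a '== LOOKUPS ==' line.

Apply in order:
  add 0.0.0.0/1 -> H3 at depth 1
  del 0.0.0.0/1 (clear depth 1)
  add 90.27.0.0/16 -> H3 at depth 16
  add 64.0.0.0/3 -> H3 at depth 3
  add 0.0.0.0/0 -> H1 at depth 0
  del 90.27.0.0/16 (clear depth 16)
  del 64.0.0.0/3 (clear depth 3)
  add 90.27.0.0/16 -> H0 at depth 16
  add 90.27.16.15/32 -> H4 at depth 32
  lookup 90.27.0.55: bits 0101101000011011000 walk d0:H1→d1:-→d2:-→d3:-→d4:-→d5:-→d6:-→d7:-→d8:-→d9:-→d10:-→d11:-→d12:-→d13:-→d14:-→d15:-→d16:H0→d17:-→d18:-→d19:- -> H0
  lookup 90.27.16.15: bits 01011010000110110001000000001111 walk d0:H1→d1:-→d2:-→d3:-→d4:-→d5:-→d6:-→d7:-→d8:-→d9:-→d10:-→d11:-→d12:-→d13:-→d14:-→d15:-→d16:H0→d17:-→d18:-→d19:-→d20:-→d21:-→d22:-→d23:-→d24:-→d25:-→d26:-→d27:-→d28:-→d29:-→d30:-→d31:-→d32:H4 -> H4
  del 0.0.0.0/0 (clear depth 0)
  lookup 90.27.4.192: bits 0101101000011011000 walk d0:-→d1:-→d2:-→d3:-→d4:-→d5:-→d6:-→d7:-→d8:-→d9:-→d10:-→d11:-→d12:-→d13:-→d14:-→d15:-→d16:H0→d17:-→d18:-→d19:- -> H0
  lookup 90.27.140.27: bits 0101101000011011 walk d0:-→d1:-→d2:-→d3:-→d4:-→d5:-→d6:-→d7:-→d8:-→d9:-→d10:-→d11:-→d12:-→d13:-→d14:-→d15:-→d16:H0 -> H0
  lookup 90.27.16.15: bits 01011010000110110001000000001111 walk d0:-→d1:-→d2:-→d3:-→d4:-→d5:-→d6:-→d7:-→d8:-→d9:-→d10:-→d11:-→d12:-→d13:-→d14:-→d15:-→d16:H0→d17:-→d18:-→d19:-→d20:-→d21:-→d22:-→d23:-→d24:-→d25:-→d26:-→d27:-→d28:-→d29:-→d30:-→d31:-→d32:H4 -> H4
  add 211.224.0.0/12 -> H4 at depth 12
  add 0.0.0.0/0 -> H3 at depth 0
  lookup 90.27.16.15: bits 01011010000110110001000000001111 walk d0:H3→d1:-→d2:-→d3:-→d4:-→d5:-→d6:-→d7:-→d8:-→d9:-→d10:-→d11:-→d12:-→d13:-→d14:-→d15:-→d16:H0→d17:-→d18:-→d19:-→d20:-→d21:-→d22:-→d23:-→d24:-→d25:-→d26:-→d27:-→d28:-→d29:-→d30:-→d31:-→d32:H4 -> H4
  del 0.0.0.0/0 (clear depth 0)

== LOOKUPS ==
["H0","H4","H0","H0","H4","H4"]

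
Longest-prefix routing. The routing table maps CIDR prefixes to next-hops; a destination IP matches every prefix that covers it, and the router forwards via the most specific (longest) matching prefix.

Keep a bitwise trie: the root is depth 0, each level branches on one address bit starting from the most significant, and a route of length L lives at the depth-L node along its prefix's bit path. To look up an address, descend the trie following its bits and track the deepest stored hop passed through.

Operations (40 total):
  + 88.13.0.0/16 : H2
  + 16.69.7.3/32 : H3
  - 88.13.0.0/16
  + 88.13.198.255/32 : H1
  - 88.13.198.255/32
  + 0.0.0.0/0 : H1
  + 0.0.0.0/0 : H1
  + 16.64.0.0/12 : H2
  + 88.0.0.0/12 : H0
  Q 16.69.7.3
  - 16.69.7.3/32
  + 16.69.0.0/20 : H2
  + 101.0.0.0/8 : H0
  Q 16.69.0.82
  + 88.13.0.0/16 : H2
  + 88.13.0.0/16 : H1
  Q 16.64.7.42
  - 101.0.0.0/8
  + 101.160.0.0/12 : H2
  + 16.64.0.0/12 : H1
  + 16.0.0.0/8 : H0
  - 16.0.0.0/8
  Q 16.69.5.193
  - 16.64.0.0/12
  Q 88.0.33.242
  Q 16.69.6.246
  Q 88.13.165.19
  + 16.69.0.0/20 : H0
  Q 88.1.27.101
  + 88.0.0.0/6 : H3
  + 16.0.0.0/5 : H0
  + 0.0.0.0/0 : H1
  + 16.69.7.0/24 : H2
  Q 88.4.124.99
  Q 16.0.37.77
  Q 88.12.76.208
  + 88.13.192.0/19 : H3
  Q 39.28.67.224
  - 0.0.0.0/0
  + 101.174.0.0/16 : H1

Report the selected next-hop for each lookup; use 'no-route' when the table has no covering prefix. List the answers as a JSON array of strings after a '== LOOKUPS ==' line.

Process each operation:
  add 88.13.0.0/16 -> H2 at depth 16
  add 16.69.7.3/32 -> H3 at depth 32
  - 88.13.0.0/16 clear@16
  add 88.13.198.255/32 -> H1 at depth 32
  - 88.13.198.255/32 clear@32
  add 0.0.0.0/0 -> H1 at depth 0
  add 0.0.0.0/0 -> H1 at depth 0
  add 16.64.0.0/12 -> H2 at depth 12
  add 88.0.0.0/12 -> H0 at depth 12
  lookup 16.69.7.3: bits 00010000010001010000011100000011 walk d0:H1→d1:-→d2:-→d3:-→d4:-→d5:-→d6:-→d7:-→d8:-→d9:-→d10:-→d11:-→d12:H2→d13:-→d14:-→d15:-→d16:-→d17:-→d18:-→d19:-→d20:-→d21:-→d22:-→d23:-→d24:-→d25:-→d26:-→d27:-→d28:-→d29:-→d30:-→d31:-→d32:H3 -> H3
  - 16.69.7.3/32 clear@32
  add 16.69.0.0/20 -> H2 at depth 20
  add 101.0.0.0/8 -> H0 at depth 8
  lookup 16.69.0.82: bits 000100000100010100000 walk d0:H1→d1:-→d2:-→d3:-→d4:-→d5:-→d6:-→d7:-→d8:-→d9:-→d10:-→d11:-→d12:H2→d13:-→d14:-→d15:-→d16:-→d17:-→d18:-→d19:-→d20:H2→d21:- -> H2
  add 88.13.0.0/16 -> H2 at depth 16
  add 88.13.0.0/16 -> H1 at depth 16
  lookup 16.64.7.42: bits 0001000001000 walk d0:H1→d1:-→d2:-→d3:-→d4:-→d5:-→d6:-→d7:-→d8:-→d9:-→d10:-→d11:-→d12:H2→d13:- -> H2
  - 101.0.0.0/8 clear@8
  add 101.160.0.0/12 -> H2 at depth 12
  add 16.64.0.0/12 -> H1 at depth 12
  add 16.0.0.0/8 -> H0 at depth 8
  - 16.0.0.0/8 clear@8
  lookup 16.69.5.193: bits 0001000001000101000001 walk d0:H1→d1:-→d2:-→d3:-→d4:-→d5:-→d6:-→d7:-→d8:-→d9:-→d10:-→d11:-→d12:H1→d13:-→d14:-→d15:-→d16:-→d17:-→d18:-→d19:-→d20:H2→d21:-→d22:- -> H2
  - 16.64.0.0/12 clear@12
  lookup 88.0.33.242: bits 010110000000 walk d0:H1→d1:-→d2:-→d3:-→d4:-→d5:-→d6:-→d7:-→d8:-→d9:-→d10:-→d11:-→d12:H0 -> H0
  lookup 16.69.6.246: bits 00010000010001010000011 walk d0:H1→d1:-→d2:-→d3:-→d4:-→d5:-→d6:-→d7:-→d8:-→d9:-→d10:-→d11:-→d12:-→d13:-→d14:-→d15:-→d16:-→d17:-→d18:-→d19:-→d20:H2→d21:-→d22:-→d23:- -> H2
  lookup 88.13.165.19: bits 01011000000011011 walk d0:H1→d1:-→d2:-→d3:-→d4:-→d5:-→d6:-→d7:-→d8:-→d9:-→d10:-→d11:-→d12:H0→d13:-→d14:-→d15:-→d16:H1→d17:- -> H1
  add 16.69.0.0/20 -> H0 at depth 20
  lookup 88.1.27.101: bits 010110000000 walk d0:H1→d1:-→d2:-→d3:-→d4:-→d5:-→d6:-→d7:-→d8:-→d9:-→d10:-→d11:-→d12:H0 -> H0
  add 88.0.0.0/6 -> H3 at depth 6
  add 16.0.0.0/5 -> H0 at depth 5
  add 0.0.0.0/0 -> H1 at depth 0
  add 16.69.7.0/24 -> H2 at depth 24
  lookup 88.4.124.99: bits 010110000000 walk d0:H1→d1:-→d2:-→d3:-→d4:-→d5:-→d6:H3→d7:-→d8:-→d9:-→d10:-→d11:-→d12:H0 -> H0
  lookup 16.0.37.77: bits 000100000 walk d0:H1→d1:-→d2:-→d3:-→d4:-→d5:H0→d6:-→d7:-→d8:-→d9:- -> H0
  lookup 88.12.76.208: bits 010110000000110 walk d0:H1→d1:-→d2:-→d3:-→d4:-→d5:-→d6:H3→d7:-→d8:-→d9:-→d10:-→d11:-→d12:H0→d13:-→d14:-→d15:- -> H0
  add 88.13.192.0/19 -> H3 at depth 19
  lookup 39.28.67.224: bits 00 walk d0:H1→d1:-→d2:- -> H1
  - 0.0.0.0/0 clear@0
  add 101.174.0.0/16 -> H1 at depth 16

== LOOKUPS ==
["H3","H2","H2","H2","H0","H2","H1","H0","H0","H0","H0","H1"]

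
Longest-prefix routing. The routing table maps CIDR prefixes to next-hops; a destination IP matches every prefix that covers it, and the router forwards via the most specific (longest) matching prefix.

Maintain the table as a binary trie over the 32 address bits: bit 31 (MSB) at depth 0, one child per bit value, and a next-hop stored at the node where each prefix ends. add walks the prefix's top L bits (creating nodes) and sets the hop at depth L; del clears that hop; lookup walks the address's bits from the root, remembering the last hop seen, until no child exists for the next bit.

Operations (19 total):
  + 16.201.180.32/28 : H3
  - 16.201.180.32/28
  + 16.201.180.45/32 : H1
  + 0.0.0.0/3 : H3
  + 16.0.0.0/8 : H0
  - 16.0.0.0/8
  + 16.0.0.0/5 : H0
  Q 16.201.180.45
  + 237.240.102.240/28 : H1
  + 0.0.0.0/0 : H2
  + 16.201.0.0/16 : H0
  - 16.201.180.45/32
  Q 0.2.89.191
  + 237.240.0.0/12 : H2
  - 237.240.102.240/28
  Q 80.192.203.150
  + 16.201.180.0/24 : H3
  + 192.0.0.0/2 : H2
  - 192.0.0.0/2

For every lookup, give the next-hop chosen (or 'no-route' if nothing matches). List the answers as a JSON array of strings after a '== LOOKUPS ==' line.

Trace:
  add 16.201.180.32/28 -> H3 at depth 28
  - 16.201.180.32/28 clear@28
  add 16.201.180.45/32 -> H1 at depth 32
  add 0.0.0.0/3 -> H3 at depth 3
  add 16.0.0.0/8 -> H0 at depth 8
  - 16.0.0.0/8 clear@8
  add 16.0.0.0/5 -> H0 at depth 5
  lookup 16.201.180.45: bits 00010000110010011011010000101101 walk d0:-→d1:-→d2:-→d3:H3→d4:-→d5:H0→d6:-→d7:-→d8:-→d9:-→d10:-→d11:-→d12:-→d13:-→d14:-→d15:-→d16:-→d17:-→d18:-→d19:-→d20:-→d21:-→d22:-→d23:-→d24:-→d25:-→d26:-→d27:-→d28:-→d29:-→d30:-→d31:-→d32:H1 -> H1
  add 237.240.102.240/28 -> H1 at depth 28
  add 0.0.0.0/0 -> H2 at depth 0
  add 16.201.0.0/16 -> H0 at depth 16
  - 16.201.180.45/32 clear@32
  lookup 0.2.89.191: bits 000 walk d0:H2→d1:-→d2:-→d3:H3 -> H3
  add 237.240.0.0/12 -> H2 at depth 12
  - 237.240.102.240/28 clear@28
  lookup 80.192.203.150: bits 0 walk d0:H2→d1:- -> H2
  add 16.201.180.0/24 -> H3 at depth 24
  add 192.0.0.0/2 -> H2 at depth 2
  - 192.0.0.0/2 clear@2

== LOOKUPS ==
["H1","H3","H2"]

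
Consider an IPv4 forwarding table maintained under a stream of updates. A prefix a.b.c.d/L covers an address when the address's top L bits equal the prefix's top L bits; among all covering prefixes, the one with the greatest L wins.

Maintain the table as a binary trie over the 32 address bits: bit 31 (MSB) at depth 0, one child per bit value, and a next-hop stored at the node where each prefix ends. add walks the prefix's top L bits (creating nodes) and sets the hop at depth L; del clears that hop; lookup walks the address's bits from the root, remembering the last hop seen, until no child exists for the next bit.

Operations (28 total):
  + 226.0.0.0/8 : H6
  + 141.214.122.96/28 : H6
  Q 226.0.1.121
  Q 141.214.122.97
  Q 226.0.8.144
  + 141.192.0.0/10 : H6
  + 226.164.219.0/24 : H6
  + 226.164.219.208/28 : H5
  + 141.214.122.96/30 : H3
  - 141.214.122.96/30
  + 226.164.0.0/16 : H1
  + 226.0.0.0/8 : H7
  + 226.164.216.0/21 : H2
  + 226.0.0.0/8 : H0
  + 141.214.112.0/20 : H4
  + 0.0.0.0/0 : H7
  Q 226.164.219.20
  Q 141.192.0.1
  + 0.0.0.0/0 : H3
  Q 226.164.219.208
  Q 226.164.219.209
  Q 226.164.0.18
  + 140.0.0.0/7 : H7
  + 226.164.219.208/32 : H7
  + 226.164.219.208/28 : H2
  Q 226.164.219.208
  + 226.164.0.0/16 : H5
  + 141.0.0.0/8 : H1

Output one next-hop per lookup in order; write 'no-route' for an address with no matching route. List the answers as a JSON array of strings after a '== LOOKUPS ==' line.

Apply in order:
  add 226.0.0.0/8 -> H6 at depth 8
  add 141.214.122.96/28 -> H6 at depth 28
  Q 226.0.1.121: descend 11100010 ; hops seen [H6] ; pick H6
  Q 141.214.122.97: descend 1000110111010110011110100110 ; hops seen [H6] ; pick H6
  Q 226.0.8.144: descend 11100010 ; hops seen [H6] ; pick H6
  add 141.192.0.0/10 -> H6 at depth 10
  add 226.164.219.0/24 -> H6 at depth 24
  add 226.164.219.208/28 -> H5 at depth 28
  add 141.214.122.96/30 -> H3 at depth 30
  del 141.214.122.96/30 (clear depth 30)
  add 226.164.0.0/16 -> H1 at depth 16
  add 226.0.0.0/8 -> H7 at depth 8
  add 226.164.216.0/21 -> H2 at depth 21
  add 226.0.0.0/8 -> H0 at depth 8
  add 141.214.112.0/20 -> H4 at depth 20
  add 0.0.0.0/0 -> H7 at depth 0
  Q 226.164.219.20: descend 111000101010010011011011 ; hops seen [H7,H0,H1,H2,H6] ; pick H6
  Q 141.192.0.1: descend 10001101110 ; hops seen [H7,H6] ; pick H6
  add 0.0.0.0/0 -> H3 at depth 0
  Q 226.164.219.208: descend 1110001010100100110110111101 ; hops seen [H3,H0,H1,H2,H6,H5] ; pick H5
  Q 226.164.219.209: descend 1110001010100100110110111101 ; hops seen [H3,H0,H1,H2,H6,H5] ; pick H5
  Q 226.164.0.18: descend 1110001010100100 ; hops seen [H3,H0,H1] ; pick H1
  add 140.0.0.0/7 -> H7 at depth 7
  add 226.164.219.208/32 -> H7 at depth 32
  add 226.164.219.208/28 -> H2 at depth 28
  Q 226.164.219.208: descend 11100010101001001101101111010000 ; hops seen [H3,H0,H1,H2,H6,H2,H7] ; pick H7
  add 226.164.0.0/16 -> H5 at depth 16
  add 141.0.0.0/8 -> H1 at depth 8

== LOOKUPS ==
["H6","H6","H6","H6","H6","H5","H5","H1","H7"]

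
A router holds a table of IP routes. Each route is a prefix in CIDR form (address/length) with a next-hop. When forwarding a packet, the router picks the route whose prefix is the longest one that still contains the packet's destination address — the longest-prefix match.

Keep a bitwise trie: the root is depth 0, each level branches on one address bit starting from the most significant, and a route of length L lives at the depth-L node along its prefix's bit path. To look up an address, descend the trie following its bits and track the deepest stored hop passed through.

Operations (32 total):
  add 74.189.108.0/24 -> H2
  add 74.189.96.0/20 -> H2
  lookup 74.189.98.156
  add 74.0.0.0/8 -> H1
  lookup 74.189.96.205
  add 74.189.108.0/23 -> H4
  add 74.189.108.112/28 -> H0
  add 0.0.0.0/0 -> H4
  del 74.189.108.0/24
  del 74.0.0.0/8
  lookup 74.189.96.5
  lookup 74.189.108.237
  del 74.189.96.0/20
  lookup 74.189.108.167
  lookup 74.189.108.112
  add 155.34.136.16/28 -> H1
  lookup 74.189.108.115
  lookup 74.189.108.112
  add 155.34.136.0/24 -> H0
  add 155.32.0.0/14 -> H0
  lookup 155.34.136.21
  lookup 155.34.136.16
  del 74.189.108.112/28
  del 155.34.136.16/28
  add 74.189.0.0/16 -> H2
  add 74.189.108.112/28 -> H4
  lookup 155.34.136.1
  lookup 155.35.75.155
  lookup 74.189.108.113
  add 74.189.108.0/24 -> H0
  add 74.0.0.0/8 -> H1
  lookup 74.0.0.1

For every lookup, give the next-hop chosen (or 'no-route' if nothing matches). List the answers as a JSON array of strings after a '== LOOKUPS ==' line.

Process each operation:
  add 74.189.108.0/24 -> H2 at depth 24
  add 74.189.96.0/20 -> H2 at depth 20
  lookup 74.189.98.156: bits 01001010101111010110 walk d0:-→d1:-→d2:-→d3:-→d4:-→d5:-→d6:-→d7:-→d8:-→d9:-→d10:-→d11:-→d12:-→d13:-→d14:-→d15:-→d16:-→d17:-→d18:-→d19:-→d20:H2 -> H2
  add 74.0.0.0/8 -> H1 at depth 8
  lookup 74.189.96.205: bits 01001010101111010110 walk d0:-→d1:-→d2:-→d3:-→d4:-→d5:-→d6:-→d7:-→d8:H1→d9:-→d10:-→d11:-→d12:-→d13:-→d14:-→d15:-→d16:-→d17:-→d18:-→d19:-→d20:H2 -> H2
  add 74.189.108.0/23 -> H4 at depth 23
  add 74.189.108.112/28 -> H0 at depth 28
  add 0.0.0.0/0 -> H4 at depth 0
  del 74.189.108.0/24 (clear depth 24)
  del 74.0.0.0/8 (clear depth 8)
  lookup 74.189.96.5: bits 01001010101111010110 walk d0:H4→d1:-→d2:-→d3:-→d4:-→d5:-→d6:-→d7:-→d8:-→d9:-→d10:-→d11:-→d12:-→d13:-→d14:-→d15:-→d16:-→d17:-→d18:-→d19:-→d20:H2 -> H2
  lookup 74.189.108.237: bits 010010101011110101101100 walk d0:H4→d1:-→d2:-→d3:-→d4:-→d5:-→d6:-→d7:-→d8:-→d9:-→d10:-→d11:-→d12:-→d13:-→d14:-→d15:-→d16:-→d17:-→d18:-→d19:-→d20:H2→d21:-→d22:-→d23:H4→d24:- -> H4
  del 74.189.96.0/20 (clear depth 20)
  lookup 74.189.108.167: bits 010010101011110101101100 walk d0:H4→d1:-→d2:-→d3:-→d4:-→d5:-→d6:-→d7:-→d8:-→d9:-→d10:-→d11:-→d12:-→d13:-→d14:-→d15:-→d16:-→d17:-→d18:-→d19:-→d20:-→d21:-→d22:-→d23:H4→d24:- -> H4
  lookup 74.189.108.112: bits 0100101010111101011011000111 walk d0:H4→d1:-→d2:-→d3:-→d4:-→d5:-→d6:-→d7:-→d8:-→d9:-→d10:-→d11:-→d12:-→d13:-→d14:-→d15:-→d16:-→d17:-→d18:-→d19:-→d20:-→d21:-→d22:-→d23:H4→d24:-→d25:-→d26:-→d27:-→d28:H0 -> H0
  add 155.34.136.16/28 -> H1 at depth 28
  lookup 74.189.108.115: bits 0100101010111101011011000111 walk d0:H4→d1:-→d2:-→d3:-→d4:-→d5:-→d6:-→d7:-→d8:-→d9:-→d10:-→d11:-→d12:-→d13:-→d14:-→d15:-→d16:-→d17:-→d18:-→d19:-→d20:-→d21:-→d22:-→d23:H4→d24:-→d25:-→d26:-→d27:-→d28:H0 -> H0
  lookup 74.189.108.112: bits 0100101010111101011011000111 walk d0:H4→d1:-→d2:-→d3:-→d4:-→d5:-→d6:-→d7:-→d8:-→d9:-→d10:-→d11:-→d12:-→d13:-→d14:-→d15:-→d16:-→d17:-→d18:-→d19:-→d20:-→d21:-→d22:-→d23:H4→d24:-→d25:-→d26:-→d27:-→d28:H0 -> H0
  add 155.34.136.0/24 -> H0 at depth 24
  add 155.32.0.0/14 -> H0 at depth 14
  lookup 155.34.136.21: bits 1001101100100010100010000001 walk d0:H4→d1:-→d2:-→d3:-→d4:-→d5:-→d6:-→d7:-→d8:-→d9:-→d10:-→d11:-→d12:-→d13:-→d14:H0→d15:-→d16:-→d17:-→d18:-→d19:-→d20:-→d21:-→d22:-→d23:-→d24:H0→d25:-→d26:-→d27:-→d28:H1 -> H1
  lookup 155.34.136.16: bits 1001101100100010100010000001 walk d0:H4→d1:-→d2:-→d3:-→d4:-→d5:-→d6:-→d7:-→d8:-→d9:-→d10:-→d11:-→d12:-→d13:-→d14:H0→d15:-→d16:-→d17:-→d18:-→d19:-→d20:-→d21:-→d22:-→d23:-→d24:H0→d25:-→d26:-→d27:-→d28:H1 -> H1
  del 74.189.108.112/28 (clear depth 28)
  del 155.34.136.16/28 (clear depth 28)
  add 74.189.0.0/16 -> H2 at depth 16
  add 74.189.108.112/28 -> H4 at depth 28
  lookup 155.34.136.1: bits 100110110010001010001000000 walk d0:H4→d1:-→d2:-→d3:-→d4:-→d5:-→d6:-→d7:-→d8:-→d9:-→d10:-→d11:-→d12:-→d13:-→d14:H0→d15:-→d16:-→d17:-→d18:-→d19:-→d20:-→d21:-→d22:-→d23:-→d24:H0→d25:-→d26:-→d27:- -> H0
  lookup 155.35.75.155: bits 100110110010001 walk d0:H4→d1:-→d2:-→d3:-→d4:-→d5:-→d6:-→d7:-→d8:-→d9:-→d10:-→d11:-→d12:-→d13:-→d14:H0→d15:- -> H0
  lookup 74.189.108.113: bits 0100101010111101011011000111 walk d0:H4→d1:-→d2:-→d3:-→d4:-→d5:-→d6:-→d7:-→d8:-→d9:-→d10:-→d11:-→d12:-→d13:-→d14:-→d15:-→d16:H2→d17:-→d18:-→d19:-→d20:-→d21:-→d22:-→d23:H4→d24:-→d25:-→d26:-→d27:-→d28:H4 -> H4
  add 74.189.108.0/24 -> H0 at depth 24
  add 74.0.0.0/8 -> H1 at depth 8
  lookup 74.0.0.1: bits 01001010 walk d0:H4→d1:-→d2:-→d3:-→d4:-→d5:-→d6:-→d7:-→d8:H1 -> H1

== LOOKUPS ==
["H2","H2","H2","H4","H4","H0","H0","H0","H1","H1","H0","H0","H4","H1"]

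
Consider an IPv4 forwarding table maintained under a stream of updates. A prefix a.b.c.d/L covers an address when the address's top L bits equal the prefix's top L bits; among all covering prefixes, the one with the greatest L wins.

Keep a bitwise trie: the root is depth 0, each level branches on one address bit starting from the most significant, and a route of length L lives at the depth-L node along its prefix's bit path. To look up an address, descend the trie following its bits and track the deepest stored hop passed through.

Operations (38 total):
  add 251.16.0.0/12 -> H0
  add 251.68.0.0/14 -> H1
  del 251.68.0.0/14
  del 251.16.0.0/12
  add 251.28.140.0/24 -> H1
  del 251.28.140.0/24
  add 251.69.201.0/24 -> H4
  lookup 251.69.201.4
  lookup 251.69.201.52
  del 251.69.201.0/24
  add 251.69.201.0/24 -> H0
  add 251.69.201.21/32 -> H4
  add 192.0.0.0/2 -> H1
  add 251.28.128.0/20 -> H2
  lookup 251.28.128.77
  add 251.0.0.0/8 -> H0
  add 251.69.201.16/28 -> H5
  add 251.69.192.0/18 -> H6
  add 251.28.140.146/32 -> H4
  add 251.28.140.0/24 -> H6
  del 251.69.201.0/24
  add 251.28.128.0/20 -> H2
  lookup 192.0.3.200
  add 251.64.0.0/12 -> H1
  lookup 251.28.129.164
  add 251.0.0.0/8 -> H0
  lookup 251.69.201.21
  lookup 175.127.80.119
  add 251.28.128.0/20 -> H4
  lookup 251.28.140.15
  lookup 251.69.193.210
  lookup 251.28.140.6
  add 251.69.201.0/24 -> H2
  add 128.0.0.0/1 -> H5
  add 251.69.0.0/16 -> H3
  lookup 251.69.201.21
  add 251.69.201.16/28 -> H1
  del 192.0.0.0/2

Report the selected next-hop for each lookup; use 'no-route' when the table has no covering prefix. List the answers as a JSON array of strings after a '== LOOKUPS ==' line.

Apply in order:
  + 251.16.0.0/12 (H0) depth=12
  + 251.68.0.0/14 (H1) depth=14
  - 251.68.0.0/14 clear@14
  - 251.16.0.0/12 clear@12
  + 251.28.140.0/24 (H1) depth=24
  - 251.28.140.0/24 clear@24
  + 251.69.201.0/24 (H4) depth=24
  lookup 251.69.201.4: bits 111110110100010111001001 walk d0:-→d1:-→d2:-→d3:-→d4:-→d5:-→d6:-→d7:-→d8:-→d9:-→d10:-→d11:-→d12:-→d13:-→d14:-→d15:-→d16:-→d17:-→d18:-→d19:-→d20:-→d21:-→d22:-→d23:-→d24:H4 -> H4
  lookup 251.69.201.52: bits 111110110100010111001001 walk d0:-→d1:-→d2:-→d3:-→d4:-→d5:-→d6:-→d7:-→d8:-→d9:-→d10:-→d11:-→d12:-→d13:-→d14:-→d15:-→d16:-→d17:-→d18:-→d19:-→d20:-→d21:-→d22:-→d23:-→d24:H4 -> H4
  - 251.69.201.0/24 clear@24
  + 251.69.201.0/24 (H0) depth=24
  + 251.69.201.21/32 (H4) depth=32
  + 192.0.0.0/2 (H1) depth=2
  + 251.28.128.0/20 (H2) depth=20
  lookup 251.28.128.77: bits 11111011000111001000 walk d0:-→d1:-→d2:H1→d3:-→d4:-→d5:-→d6:-→d7:-→d8:-→d9:-→d10:-→d11:-→d12:-→d13:-→d14:-→d15:-→d16:-→d17:-→d18:-→d19:-→d20:H2 -> H2
  + 251.0.0.0/8 (H0) depth=8
  + 251.69.201.16/28 (H5) depth=28
  + 251.69.192.0/18 (H6) depth=18
  + 251.28.140.146/32 (H4) depth=32
  + 251.28.140.0/24 (H6) depth=24
  - 251.69.201.0/24 clear@24
  + 251.28.128.0/20 (H2) depth=20
  lookup 192.0.3.200: bits 11 walk d0:-→d1:-→d2:H1 -> H1
  + 251.64.0.0/12 (H1) depth=12
  lookup 251.28.129.164: bits 11111011000111001000 walk d0:-→d1:-→d2:H1→d3:-→d4:-→d5:-→d6:-→d7:-→d8:H0→d9:-→d10:-→d11:-→d12:-→d13:-→d14:-→d15:-→d16:-→d17:-→d18:-→d19:-→d20:H2 -> H2
  + 251.0.0.0/8 (H0) depth=8
  lookup 251.69.201.21: bits 11111011010001011100100100010101 walk d0:-→d1:-→d2:H1→d3:-→d4:-→d5:-→d6:-→d7:-→d8:H0→d9:-→d10:-→d11:-→d12:H1→d13:-→d14:-→d15:-→d16:-→d17:-→d18:H6→d19:-→d20:-→d21:-→d22:-→d23:-→d24:-→d25:-→d26:-→d27:-→d28:H5→d29:-→d30:-→d31:-→d32:H4 -> H4
  lookup 175.127.80.119: bits 1 walk d0:-→d1:- -> no-route
  + 251.28.128.0/20 (H4) depth=20
  lookup 251.28.140.15: bits 111110110001110010001100 walk d0:-→d1:-→d2:H1→d3:-→d4:-→d5:-→d6:-→d7:-→d8:H0→d9:-→d10:-→d11:-→d12:-→d13:-→d14:-→d15:-→d16:-→d17:-→d18:-→d19:-→d20:H4→d21:-→d22:-→d23:-→d24:H6 -> H6
  lookup 251.69.193.210: bits 11111011010001011100 walk d0:-→d1:-→d2:H1→d3:-→d4:-→d5:-→d6:-→d7:-→d8:H0→d9:-→d10:-→d11:-→d12:H1→d13:-→d14:-→d15:-→d16:-→d17:-→d18:H6→d19:-→d20:- -> H6
  lookup 251.28.140.6: bits 111110110001110010001100 walk d0:-→d1:-→d2:H1→d3:-→d4:-→d5:-→d6:-→d7:-→d8:H0→d9:-→d10:-→d11:-→d12:-→d13:-→d14:-→d15:-→d16:-→d17:-→d18:-→d19:-→d20:H4→d21:-→d22:-→d23:-→d24:H6 -> H6
  + 251.69.201.0/24 (H2) depth=24
  + 128.0.0.0/1 (H5) depth=1
  + 251.69.0.0/16 (H3) depth=16
  lookup 251.69.201.21: bits 11111011010001011100100100010101 walk d0:-→d1:H5→d2:H1→d3:-→d4:-→d5:-→d6:-→d7:-→d8:H0→d9:-→d10:-→d11:-→d12:H1→d13:-→d14:-→d15:-→d16:H3→d17:-→d18:H6→d19:-→d20:-→d21:-→d22:-→d23:-→d24:H2→d25:-→d26:-→d27:-→d28:H5→d29:-→d30:-→d31:-→d32:H4 -> H4
  + 251.69.201.16/28 (H1) depth=28
  - 192.0.0.0/2 clear@2

== LOOKUPS ==
["H4","H4","H2","H1","H2","H4","no-route","H6","H6","H6","H4"]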